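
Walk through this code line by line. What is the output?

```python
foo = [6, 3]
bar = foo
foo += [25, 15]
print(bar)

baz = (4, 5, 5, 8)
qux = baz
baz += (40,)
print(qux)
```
[6, 3, 25, 15]
(4, 5, 5, 8)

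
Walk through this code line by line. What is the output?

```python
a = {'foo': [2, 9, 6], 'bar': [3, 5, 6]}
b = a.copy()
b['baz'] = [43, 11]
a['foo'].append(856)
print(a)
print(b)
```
{'foo': [2, 9, 6, 856], 'bar': [3, 5, 6]}
{'foo': [2, 9, 6, 856], 'bar': [3, 5, 6], 'baz': [43, 11]}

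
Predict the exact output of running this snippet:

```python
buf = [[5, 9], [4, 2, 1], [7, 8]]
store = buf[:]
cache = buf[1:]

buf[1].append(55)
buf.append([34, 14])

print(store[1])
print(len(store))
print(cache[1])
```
[4, 2, 1, 55]
3
[7, 8]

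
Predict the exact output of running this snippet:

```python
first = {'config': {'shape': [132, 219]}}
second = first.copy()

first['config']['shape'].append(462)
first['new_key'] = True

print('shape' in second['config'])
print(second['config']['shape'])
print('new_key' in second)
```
True
[132, 219, 462]
False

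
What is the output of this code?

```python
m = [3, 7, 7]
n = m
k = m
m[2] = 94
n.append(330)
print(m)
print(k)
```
[3, 7, 94, 330]
[3, 7, 94, 330]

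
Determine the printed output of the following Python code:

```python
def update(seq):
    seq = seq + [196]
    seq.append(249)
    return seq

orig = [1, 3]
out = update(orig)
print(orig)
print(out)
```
[1, 3]
[1, 3, 196, 249]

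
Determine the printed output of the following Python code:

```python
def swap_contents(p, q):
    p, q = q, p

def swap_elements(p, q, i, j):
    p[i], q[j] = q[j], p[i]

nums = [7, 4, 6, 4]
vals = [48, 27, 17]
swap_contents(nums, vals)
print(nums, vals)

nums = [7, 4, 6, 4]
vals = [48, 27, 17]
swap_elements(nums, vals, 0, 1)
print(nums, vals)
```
[7, 4, 6, 4] [48, 27, 17]
[27, 4, 6, 4] [48, 7, 17]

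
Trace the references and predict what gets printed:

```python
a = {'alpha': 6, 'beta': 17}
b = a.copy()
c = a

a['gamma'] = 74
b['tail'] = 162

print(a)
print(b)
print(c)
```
{'alpha': 6, 'beta': 17, 'gamma': 74}
{'alpha': 6, 'beta': 17, 'tail': 162}
{'alpha': 6, 'beta': 17, 'gamma': 74}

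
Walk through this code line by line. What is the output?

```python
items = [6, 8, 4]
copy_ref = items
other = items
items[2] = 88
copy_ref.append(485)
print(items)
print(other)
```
[6, 8, 88, 485]
[6, 8, 88, 485]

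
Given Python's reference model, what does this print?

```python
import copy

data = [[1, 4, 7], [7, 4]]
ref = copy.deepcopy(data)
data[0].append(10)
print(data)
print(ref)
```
[[1, 4, 7, 10], [7, 4]]
[[1, 4, 7], [7, 4]]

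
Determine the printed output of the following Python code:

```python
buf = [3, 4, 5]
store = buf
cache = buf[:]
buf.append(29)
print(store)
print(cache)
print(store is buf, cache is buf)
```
[3, 4, 5, 29]
[3, 4, 5]
True False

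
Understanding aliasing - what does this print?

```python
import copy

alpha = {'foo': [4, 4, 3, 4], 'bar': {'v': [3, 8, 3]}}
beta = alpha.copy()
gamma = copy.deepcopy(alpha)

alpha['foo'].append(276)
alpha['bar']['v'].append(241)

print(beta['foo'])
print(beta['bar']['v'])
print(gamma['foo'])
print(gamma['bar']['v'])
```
[4, 4, 3, 4, 276]
[3, 8, 3, 241]
[4, 4, 3, 4]
[3, 8, 3]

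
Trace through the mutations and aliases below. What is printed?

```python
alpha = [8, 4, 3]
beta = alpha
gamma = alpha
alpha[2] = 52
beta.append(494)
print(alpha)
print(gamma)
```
[8, 4, 52, 494]
[8, 4, 52, 494]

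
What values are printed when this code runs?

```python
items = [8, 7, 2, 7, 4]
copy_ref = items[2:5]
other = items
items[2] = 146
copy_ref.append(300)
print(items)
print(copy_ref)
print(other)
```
[8, 7, 146, 7, 4]
[2, 7, 4, 300]
[8, 7, 146, 7, 4]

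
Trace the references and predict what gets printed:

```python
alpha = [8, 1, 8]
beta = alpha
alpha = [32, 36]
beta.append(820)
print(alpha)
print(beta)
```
[32, 36]
[8, 1, 8, 820]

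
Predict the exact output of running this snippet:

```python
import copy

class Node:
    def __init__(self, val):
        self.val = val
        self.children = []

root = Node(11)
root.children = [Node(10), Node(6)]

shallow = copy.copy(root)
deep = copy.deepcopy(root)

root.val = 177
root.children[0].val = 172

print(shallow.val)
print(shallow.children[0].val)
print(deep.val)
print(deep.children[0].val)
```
11
172
11
10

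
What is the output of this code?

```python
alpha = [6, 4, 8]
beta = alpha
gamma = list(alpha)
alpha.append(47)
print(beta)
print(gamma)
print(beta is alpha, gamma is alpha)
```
[6, 4, 8, 47]
[6, 4, 8]
True False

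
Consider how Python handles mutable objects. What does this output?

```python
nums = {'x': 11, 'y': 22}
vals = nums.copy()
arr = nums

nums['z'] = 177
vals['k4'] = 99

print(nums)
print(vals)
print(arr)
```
{'x': 11, 'y': 22, 'z': 177}
{'x': 11, 'y': 22, 'k4': 99}
{'x': 11, 'y': 22, 'z': 177}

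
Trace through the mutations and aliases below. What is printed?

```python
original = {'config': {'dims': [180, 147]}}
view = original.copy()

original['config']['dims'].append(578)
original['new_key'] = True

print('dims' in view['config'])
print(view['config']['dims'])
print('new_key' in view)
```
True
[180, 147, 578]
False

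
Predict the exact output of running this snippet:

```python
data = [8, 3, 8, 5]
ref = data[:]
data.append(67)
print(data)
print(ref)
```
[8, 3, 8, 5, 67]
[8, 3, 8, 5]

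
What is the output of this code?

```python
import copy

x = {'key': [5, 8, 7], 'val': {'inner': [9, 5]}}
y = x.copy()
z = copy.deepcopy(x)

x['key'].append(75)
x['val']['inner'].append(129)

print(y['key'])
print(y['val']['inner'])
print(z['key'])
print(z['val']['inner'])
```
[5, 8, 7, 75]
[9, 5, 129]
[5, 8, 7]
[9, 5]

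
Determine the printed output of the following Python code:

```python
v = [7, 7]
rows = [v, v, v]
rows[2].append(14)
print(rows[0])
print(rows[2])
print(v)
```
[7, 7, 14]
[7, 7, 14]
[7, 7, 14]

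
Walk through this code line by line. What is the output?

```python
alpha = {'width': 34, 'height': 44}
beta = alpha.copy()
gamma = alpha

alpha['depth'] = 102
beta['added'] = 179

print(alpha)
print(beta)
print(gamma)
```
{'width': 34, 'height': 44, 'depth': 102}
{'width': 34, 'height': 44, 'added': 179}
{'width': 34, 'height': 44, 'depth': 102}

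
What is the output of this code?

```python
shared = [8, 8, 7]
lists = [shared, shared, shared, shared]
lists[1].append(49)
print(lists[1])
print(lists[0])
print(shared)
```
[8, 8, 7, 49]
[8, 8, 7, 49]
[8, 8, 7, 49]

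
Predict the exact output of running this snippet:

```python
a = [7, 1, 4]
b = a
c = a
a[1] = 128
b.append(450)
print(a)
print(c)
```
[7, 128, 4, 450]
[7, 128, 4, 450]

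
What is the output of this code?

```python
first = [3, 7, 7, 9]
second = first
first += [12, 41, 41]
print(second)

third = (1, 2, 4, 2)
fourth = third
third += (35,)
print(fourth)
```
[3, 7, 7, 9, 12, 41, 41]
(1, 2, 4, 2)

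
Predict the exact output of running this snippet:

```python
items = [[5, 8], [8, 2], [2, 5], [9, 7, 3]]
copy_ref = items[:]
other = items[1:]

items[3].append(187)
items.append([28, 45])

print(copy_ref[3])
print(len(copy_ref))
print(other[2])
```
[9, 7, 3, 187]
4
[9, 7, 3, 187]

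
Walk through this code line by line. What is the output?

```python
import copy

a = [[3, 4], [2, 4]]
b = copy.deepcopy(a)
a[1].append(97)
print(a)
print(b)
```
[[3, 4], [2, 4, 97]]
[[3, 4], [2, 4]]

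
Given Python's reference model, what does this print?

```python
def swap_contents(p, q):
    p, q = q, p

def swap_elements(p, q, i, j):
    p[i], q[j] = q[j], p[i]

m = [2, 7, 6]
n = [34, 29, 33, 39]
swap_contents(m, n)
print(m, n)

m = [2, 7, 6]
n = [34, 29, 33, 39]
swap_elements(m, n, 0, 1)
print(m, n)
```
[2, 7, 6] [34, 29, 33, 39]
[29, 7, 6] [34, 2, 33, 39]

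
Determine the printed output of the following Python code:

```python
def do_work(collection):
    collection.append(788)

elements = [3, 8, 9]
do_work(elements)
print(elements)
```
[3, 8, 9, 788]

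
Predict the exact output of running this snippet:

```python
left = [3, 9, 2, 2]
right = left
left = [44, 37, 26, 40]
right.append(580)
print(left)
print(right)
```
[44, 37, 26, 40]
[3, 9, 2, 2, 580]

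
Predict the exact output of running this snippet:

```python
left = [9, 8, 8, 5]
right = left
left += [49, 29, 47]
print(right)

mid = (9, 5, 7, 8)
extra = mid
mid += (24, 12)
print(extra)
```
[9, 8, 8, 5, 49, 29, 47]
(9, 5, 7, 8)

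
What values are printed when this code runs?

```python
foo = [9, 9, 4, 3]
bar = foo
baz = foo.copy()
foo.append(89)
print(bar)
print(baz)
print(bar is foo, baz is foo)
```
[9, 9, 4, 3, 89]
[9, 9, 4, 3]
True False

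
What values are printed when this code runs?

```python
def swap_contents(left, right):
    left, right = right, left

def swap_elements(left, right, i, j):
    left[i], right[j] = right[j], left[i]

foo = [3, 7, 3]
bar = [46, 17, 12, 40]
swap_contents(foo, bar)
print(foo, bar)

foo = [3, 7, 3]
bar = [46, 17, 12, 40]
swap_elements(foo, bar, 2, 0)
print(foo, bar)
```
[3, 7, 3] [46, 17, 12, 40]
[3, 7, 46] [3, 17, 12, 40]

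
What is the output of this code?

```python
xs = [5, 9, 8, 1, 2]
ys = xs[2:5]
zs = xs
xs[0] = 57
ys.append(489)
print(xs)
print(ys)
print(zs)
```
[57, 9, 8, 1, 2]
[8, 1, 2, 489]
[57, 9, 8, 1, 2]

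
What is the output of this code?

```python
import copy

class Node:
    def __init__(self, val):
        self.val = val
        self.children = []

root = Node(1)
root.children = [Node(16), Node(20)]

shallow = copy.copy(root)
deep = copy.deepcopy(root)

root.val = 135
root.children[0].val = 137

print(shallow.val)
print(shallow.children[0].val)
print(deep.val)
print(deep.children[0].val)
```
1
137
1
16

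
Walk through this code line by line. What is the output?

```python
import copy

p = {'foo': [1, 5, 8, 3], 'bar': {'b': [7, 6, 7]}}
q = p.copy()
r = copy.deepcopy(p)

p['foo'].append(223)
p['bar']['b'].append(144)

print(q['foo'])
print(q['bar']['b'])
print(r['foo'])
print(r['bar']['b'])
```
[1, 5, 8, 3, 223]
[7, 6, 7, 144]
[1, 5, 8, 3]
[7, 6, 7]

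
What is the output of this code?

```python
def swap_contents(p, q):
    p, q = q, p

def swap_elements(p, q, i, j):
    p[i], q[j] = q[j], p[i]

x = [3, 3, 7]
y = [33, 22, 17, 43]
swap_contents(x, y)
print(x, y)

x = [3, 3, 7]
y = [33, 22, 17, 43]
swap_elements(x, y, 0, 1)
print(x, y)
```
[3, 3, 7] [33, 22, 17, 43]
[22, 3, 7] [33, 3, 17, 43]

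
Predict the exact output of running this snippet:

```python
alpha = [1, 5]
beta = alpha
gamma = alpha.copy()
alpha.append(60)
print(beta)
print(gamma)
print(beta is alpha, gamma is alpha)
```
[1, 5, 60]
[1, 5]
True False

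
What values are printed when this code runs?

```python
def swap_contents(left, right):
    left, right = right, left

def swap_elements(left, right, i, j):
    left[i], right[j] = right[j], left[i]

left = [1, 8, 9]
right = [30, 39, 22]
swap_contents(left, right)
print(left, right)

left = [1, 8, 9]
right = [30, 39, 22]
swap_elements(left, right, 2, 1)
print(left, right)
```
[1, 8, 9] [30, 39, 22]
[1, 8, 39] [30, 9, 22]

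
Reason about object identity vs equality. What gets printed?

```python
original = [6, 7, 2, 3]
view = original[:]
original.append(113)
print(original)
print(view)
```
[6, 7, 2, 3, 113]
[6, 7, 2, 3]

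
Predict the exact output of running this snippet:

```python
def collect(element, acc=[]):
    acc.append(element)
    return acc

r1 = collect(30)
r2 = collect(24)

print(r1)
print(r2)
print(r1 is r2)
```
[30, 24]
[30, 24]
True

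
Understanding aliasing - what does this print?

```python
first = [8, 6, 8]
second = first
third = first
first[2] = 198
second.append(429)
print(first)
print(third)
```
[8, 6, 198, 429]
[8, 6, 198, 429]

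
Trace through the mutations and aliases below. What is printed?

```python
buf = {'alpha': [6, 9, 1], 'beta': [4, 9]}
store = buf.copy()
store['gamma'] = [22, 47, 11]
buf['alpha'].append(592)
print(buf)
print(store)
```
{'alpha': [6, 9, 1, 592], 'beta': [4, 9]}
{'alpha': [6, 9, 1, 592], 'beta': [4, 9], 'gamma': [22, 47, 11]}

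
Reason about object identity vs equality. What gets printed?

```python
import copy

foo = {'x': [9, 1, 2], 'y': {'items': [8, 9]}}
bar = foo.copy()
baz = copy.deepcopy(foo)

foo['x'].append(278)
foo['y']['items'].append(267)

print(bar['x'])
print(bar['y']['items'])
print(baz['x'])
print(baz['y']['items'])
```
[9, 1, 2, 278]
[8, 9, 267]
[9, 1, 2]
[8, 9]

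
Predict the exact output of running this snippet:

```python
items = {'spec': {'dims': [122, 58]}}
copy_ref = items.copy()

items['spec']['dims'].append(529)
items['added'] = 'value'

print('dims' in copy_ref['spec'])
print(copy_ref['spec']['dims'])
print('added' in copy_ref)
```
True
[122, 58, 529]
False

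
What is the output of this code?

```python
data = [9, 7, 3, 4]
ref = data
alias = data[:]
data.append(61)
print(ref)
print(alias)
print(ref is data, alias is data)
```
[9, 7, 3, 4, 61]
[9, 7, 3, 4]
True False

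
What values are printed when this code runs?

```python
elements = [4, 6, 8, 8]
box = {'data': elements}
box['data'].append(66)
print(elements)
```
[4, 6, 8, 8, 66]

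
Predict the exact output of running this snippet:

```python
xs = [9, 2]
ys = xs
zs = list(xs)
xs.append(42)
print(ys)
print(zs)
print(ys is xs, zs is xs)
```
[9, 2, 42]
[9, 2]
True False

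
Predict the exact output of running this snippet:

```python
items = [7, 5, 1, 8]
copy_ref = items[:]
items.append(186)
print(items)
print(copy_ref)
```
[7, 5, 1, 8, 186]
[7, 5, 1, 8]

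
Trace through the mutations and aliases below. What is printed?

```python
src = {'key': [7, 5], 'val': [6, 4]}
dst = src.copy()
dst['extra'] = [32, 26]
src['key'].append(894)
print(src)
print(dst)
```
{'key': [7, 5, 894], 'val': [6, 4]}
{'key': [7, 5, 894], 'val': [6, 4], 'extra': [32, 26]}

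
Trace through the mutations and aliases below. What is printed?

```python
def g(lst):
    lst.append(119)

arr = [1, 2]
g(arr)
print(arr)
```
[1, 2, 119]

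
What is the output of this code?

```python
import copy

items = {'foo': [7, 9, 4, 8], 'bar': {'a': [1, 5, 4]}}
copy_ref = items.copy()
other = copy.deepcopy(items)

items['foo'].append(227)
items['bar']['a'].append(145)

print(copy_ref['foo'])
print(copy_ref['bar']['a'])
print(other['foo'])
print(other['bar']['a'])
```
[7, 9, 4, 8, 227]
[1, 5, 4, 145]
[7, 9, 4, 8]
[1, 5, 4]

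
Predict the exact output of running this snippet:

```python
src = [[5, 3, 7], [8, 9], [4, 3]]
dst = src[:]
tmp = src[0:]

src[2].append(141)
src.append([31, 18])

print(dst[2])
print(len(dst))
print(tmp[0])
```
[4, 3, 141]
3
[5, 3, 7]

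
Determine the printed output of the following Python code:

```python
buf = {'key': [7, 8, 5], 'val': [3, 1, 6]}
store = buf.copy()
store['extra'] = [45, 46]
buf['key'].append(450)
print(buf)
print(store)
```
{'key': [7, 8, 5, 450], 'val': [3, 1, 6]}
{'key': [7, 8, 5, 450], 'val': [3, 1, 6], 'extra': [45, 46]}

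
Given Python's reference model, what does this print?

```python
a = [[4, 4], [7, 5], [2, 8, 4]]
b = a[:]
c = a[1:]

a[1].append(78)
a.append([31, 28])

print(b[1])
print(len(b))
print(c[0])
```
[7, 5, 78]
3
[7, 5, 78]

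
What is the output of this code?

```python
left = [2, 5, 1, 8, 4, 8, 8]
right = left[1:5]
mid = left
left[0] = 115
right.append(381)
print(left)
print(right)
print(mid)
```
[115, 5, 1, 8, 4, 8, 8]
[5, 1, 8, 4, 381]
[115, 5, 1, 8, 4, 8, 8]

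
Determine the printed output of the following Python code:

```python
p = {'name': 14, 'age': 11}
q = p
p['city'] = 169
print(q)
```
{'name': 14, 'age': 11, 'city': 169}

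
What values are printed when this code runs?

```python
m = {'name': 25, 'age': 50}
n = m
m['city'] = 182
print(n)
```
{'name': 25, 'age': 50, 'city': 182}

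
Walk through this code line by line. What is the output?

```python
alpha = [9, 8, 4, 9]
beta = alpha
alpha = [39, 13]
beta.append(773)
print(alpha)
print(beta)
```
[39, 13]
[9, 8, 4, 9, 773]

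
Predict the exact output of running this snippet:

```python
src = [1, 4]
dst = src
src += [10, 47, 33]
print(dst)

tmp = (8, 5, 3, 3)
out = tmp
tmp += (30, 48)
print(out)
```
[1, 4, 10, 47, 33]
(8, 5, 3, 3)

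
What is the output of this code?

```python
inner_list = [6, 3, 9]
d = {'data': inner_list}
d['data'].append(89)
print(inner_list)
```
[6, 3, 9, 89]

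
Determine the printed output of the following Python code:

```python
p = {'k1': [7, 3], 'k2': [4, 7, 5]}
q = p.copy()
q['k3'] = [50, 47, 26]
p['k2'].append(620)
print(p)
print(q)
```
{'k1': [7, 3], 'k2': [4, 7, 5, 620]}
{'k1': [7, 3], 'k2': [4, 7, 5, 620], 'k3': [50, 47, 26]}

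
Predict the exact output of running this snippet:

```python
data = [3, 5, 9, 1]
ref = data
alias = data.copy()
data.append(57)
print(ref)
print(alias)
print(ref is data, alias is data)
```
[3, 5, 9, 1, 57]
[3, 5, 9, 1]
True False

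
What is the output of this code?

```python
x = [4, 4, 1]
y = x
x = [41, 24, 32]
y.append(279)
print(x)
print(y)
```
[41, 24, 32]
[4, 4, 1, 279]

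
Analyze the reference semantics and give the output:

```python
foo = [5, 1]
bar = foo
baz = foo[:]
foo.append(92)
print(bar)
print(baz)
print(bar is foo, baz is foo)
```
[5, 1, 92]
[5, 1]
True False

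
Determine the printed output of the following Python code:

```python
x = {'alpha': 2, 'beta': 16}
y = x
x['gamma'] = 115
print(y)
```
{'alpha': 2, 'beta': 16, 'gamma': 115}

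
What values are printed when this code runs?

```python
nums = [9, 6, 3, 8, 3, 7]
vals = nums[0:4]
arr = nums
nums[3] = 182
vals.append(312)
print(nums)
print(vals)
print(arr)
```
[9, 6, 3, 182, 3, 7]
[9, 6, 3, 8, 312]
[9, 6, 3, 182, 3, 7]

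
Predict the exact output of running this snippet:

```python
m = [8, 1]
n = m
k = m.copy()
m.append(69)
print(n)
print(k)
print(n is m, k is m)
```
[8, 1, 69]
[8, 1]
True False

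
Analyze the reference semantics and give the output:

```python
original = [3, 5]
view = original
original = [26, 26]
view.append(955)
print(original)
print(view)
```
[26, 26]
[3, 5, 955]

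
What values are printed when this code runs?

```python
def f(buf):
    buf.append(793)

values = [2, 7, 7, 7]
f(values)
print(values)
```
[2, 7, 7, 7, 793]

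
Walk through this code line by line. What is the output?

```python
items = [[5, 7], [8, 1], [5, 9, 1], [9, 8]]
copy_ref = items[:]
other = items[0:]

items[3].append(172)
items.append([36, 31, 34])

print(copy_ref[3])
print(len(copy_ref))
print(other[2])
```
[9, 8, 172]
4
[5, 9, 1]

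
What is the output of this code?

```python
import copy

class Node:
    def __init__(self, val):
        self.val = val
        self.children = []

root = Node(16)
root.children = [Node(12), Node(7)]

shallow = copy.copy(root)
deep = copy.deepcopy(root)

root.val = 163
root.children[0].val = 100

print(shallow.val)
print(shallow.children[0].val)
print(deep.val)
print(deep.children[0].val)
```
16
100
16
12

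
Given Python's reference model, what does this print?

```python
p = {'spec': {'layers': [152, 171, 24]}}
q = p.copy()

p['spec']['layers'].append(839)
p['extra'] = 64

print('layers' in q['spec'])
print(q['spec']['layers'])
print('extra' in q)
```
True
[152, 171, 24, 839]
False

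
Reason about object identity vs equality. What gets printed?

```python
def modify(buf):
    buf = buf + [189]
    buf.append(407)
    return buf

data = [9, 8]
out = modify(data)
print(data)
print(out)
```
[9, 8]
[9, 8, 189, 407]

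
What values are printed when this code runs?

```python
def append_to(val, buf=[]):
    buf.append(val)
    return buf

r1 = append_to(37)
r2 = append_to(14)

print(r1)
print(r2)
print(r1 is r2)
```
[37, 14]
[37, 14]
True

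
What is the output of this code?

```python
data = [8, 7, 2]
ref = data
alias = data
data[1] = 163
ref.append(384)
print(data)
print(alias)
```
[8, 163, 2, 384]
[8, 163, 2, 384]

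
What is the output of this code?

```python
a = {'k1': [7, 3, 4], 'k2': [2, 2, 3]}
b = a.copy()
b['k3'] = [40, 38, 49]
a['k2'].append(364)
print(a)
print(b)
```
{'k1': [7, 3, 4], 'k2': [2, 2, 3, 364]}
{'k1': [7, 3, 4], 'k2': [2, 2, 3, 364], 'k3': [40, 38, 49]}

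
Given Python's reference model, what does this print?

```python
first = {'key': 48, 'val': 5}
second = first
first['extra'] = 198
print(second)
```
{'key': 48, 'val': 5, 'extra': 198}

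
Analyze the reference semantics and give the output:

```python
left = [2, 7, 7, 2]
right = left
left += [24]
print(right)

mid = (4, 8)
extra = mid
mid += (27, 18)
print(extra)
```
[2, 7, 7, 2, 24]
(4, 8)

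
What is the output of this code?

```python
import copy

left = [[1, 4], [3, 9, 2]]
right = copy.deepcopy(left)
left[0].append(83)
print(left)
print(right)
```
[[1, 4, 83], [3, 9, 2]]
[[1, 4], [3, 9, 2]]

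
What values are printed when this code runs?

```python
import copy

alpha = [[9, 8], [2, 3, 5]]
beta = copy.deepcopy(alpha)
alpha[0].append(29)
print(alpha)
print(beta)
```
[[9, 8, 29], [2, 3, 5]]
[[9, 8], [2, 3, 5]]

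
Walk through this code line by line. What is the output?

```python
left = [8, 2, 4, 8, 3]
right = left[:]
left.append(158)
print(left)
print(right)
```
[8, 2, 4, 8, 3, 158]
[8, 2, 4, 8, 3]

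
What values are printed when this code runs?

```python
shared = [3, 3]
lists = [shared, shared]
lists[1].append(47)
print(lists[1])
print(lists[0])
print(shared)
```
[3, 3, 47]
[3, 3, 47]
[3, 3, 47]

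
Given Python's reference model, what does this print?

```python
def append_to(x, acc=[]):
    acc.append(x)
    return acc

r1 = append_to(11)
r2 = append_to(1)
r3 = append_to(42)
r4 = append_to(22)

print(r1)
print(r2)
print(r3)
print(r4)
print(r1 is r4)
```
[11, 1, 42, 22]
[11, 1, 42, 22]
[11, 1, 42, 22]
[11, 1, 42, 22]
True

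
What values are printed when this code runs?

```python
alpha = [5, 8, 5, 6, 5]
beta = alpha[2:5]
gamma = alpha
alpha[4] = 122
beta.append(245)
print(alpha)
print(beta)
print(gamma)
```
[5, 8, 5, 6, 122]
[5, 6, 5, 245]
[5, 8, 5, 6, 122]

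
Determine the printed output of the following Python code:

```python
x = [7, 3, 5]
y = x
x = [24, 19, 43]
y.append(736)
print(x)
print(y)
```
[24, 19, 43]
[7, 3, 5, 736]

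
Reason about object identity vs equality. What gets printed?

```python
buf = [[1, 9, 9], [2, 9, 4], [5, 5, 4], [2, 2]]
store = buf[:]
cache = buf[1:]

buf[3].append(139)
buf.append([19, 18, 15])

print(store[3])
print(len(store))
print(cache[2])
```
[2, 2, 139]
4
[2, 2, 139]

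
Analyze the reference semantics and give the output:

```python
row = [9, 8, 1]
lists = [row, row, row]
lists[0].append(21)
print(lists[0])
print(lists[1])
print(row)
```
[9, 8, 1, 21]
[9, 8, 1, 21]
[9, 8, 1, 21]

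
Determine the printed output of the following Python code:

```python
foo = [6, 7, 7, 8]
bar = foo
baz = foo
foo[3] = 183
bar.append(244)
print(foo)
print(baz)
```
[6, 7, 7, 183, 244]
[6, 7, 7, 183, 244]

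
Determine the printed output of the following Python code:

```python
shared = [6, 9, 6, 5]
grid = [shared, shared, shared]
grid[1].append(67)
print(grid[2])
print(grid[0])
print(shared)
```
[6, 9, 6, 5, 67]
[6, 9, 6, 5, 67]
[6, 9, 6, 5, 67]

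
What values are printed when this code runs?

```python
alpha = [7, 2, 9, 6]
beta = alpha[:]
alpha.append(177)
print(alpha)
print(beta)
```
[7, 2, 9, 6, 177]
[7, 2, 9, 6]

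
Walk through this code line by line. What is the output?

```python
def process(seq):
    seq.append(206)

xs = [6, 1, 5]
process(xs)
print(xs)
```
[6, 1, 5, 206]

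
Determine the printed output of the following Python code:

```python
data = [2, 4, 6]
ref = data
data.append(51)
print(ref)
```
[2, 4, 6, 51]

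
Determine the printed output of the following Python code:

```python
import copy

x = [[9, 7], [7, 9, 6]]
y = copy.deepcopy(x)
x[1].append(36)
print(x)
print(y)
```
[[9, 7], [7, 9, 6, 36]]
[[9, 7], [7, 9, 6]]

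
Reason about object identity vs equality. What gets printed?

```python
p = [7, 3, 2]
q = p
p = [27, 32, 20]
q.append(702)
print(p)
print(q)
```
[27, 32, 20]
[7, 3, 2, 702]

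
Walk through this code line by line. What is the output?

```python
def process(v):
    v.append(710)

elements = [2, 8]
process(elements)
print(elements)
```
[2, 8, 710]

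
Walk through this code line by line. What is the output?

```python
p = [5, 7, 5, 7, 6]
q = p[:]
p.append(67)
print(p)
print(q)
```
[5, 7, 5, 7, 6, 67]
[5, 7, 5, 7, 6]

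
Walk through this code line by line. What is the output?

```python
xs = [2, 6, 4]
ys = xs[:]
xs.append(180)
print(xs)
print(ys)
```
[2, 6, 4, 180]
[2, 6, 4]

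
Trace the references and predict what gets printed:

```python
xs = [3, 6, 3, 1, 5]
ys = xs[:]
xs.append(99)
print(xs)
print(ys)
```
[3, 6, 3, 1, 5, 99]
[3, 6, 3, 1, 5]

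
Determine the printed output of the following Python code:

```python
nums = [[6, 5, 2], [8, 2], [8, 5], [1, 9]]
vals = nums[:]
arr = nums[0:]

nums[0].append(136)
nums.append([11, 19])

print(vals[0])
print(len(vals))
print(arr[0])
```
[6, 5, 2, 136]
4
[6, 5, 2, 136]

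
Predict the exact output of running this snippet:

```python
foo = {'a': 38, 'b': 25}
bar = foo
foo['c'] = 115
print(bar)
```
{'a': 38, 'b': 25, 'c': 115}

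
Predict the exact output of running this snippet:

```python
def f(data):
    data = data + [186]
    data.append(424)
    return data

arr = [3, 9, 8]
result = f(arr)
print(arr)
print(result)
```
[3, 9, 8]
[3, 9, 8, 186, 424]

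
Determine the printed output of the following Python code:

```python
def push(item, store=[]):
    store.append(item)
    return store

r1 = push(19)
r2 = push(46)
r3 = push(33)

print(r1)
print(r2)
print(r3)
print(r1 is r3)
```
[19, 46, 33]
[19, 46, 33]
[19, 46, 33]
True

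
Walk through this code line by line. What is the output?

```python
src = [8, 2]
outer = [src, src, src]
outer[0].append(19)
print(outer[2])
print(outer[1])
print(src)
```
[8, 2, 19]
[8, 2, 19]
[8, 2, 19]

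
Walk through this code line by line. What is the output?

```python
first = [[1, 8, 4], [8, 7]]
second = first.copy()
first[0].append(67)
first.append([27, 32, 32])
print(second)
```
[[1, 8, 4, 67], [8, 7]]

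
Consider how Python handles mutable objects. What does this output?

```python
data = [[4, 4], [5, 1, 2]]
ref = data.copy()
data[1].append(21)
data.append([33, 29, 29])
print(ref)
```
[[4, 4], [5, 1, 2, 21]]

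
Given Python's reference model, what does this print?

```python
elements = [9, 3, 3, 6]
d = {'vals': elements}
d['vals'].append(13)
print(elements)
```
[9, 3, 3, 6, 13]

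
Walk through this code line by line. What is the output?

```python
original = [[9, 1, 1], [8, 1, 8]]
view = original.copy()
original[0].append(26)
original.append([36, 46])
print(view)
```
[[9, 1, 1, 26], [8, 1, 8]]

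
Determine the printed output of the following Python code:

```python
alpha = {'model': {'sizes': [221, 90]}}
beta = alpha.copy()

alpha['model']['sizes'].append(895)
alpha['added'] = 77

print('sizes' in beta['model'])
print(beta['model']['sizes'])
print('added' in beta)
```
True
[221, 90, 895]
False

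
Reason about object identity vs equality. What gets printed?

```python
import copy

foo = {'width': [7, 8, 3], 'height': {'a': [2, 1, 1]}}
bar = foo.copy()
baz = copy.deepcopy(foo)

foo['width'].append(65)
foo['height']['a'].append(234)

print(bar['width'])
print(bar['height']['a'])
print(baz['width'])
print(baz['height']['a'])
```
[7, 8, 3, 65]
[2, 1, 1, 234]
[7, 8, 3]
[2, 1, 1]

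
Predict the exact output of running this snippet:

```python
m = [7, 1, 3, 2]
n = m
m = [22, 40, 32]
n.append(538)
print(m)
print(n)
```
[22, 40, 32]
[7, 1, 3, 2, 538]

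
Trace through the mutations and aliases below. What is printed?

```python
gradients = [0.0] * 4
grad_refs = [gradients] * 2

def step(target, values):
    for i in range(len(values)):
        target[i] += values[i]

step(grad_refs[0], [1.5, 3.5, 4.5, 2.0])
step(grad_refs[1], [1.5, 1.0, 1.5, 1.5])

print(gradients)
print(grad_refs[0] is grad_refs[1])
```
[3.0, 4.5, 6.0, 3.5]
True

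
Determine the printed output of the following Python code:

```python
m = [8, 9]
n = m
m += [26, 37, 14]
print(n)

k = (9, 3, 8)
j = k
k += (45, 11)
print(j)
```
[8, 9, 26, 37, 14]
(9, 3, 8)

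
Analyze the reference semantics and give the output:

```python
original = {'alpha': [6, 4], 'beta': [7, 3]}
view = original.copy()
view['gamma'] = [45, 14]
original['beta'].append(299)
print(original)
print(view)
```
{'alpha': [6, 4], 'beta': [7, 3, 299]}
{'alpha': [6, 4], 'beta': [7, 3, 299], 'gamma': [45, 14]}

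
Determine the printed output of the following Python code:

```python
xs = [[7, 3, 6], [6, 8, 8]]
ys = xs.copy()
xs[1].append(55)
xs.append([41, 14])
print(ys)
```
[[7, 3, 6], [6, 8, 8, 55]]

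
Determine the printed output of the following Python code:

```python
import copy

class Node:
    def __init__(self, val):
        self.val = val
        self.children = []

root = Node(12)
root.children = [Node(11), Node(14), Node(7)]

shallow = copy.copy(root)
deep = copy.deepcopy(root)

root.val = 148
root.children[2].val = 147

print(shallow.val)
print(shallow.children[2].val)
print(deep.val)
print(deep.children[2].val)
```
12
147
12
7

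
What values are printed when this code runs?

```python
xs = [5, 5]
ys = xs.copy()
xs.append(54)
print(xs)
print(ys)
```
[5, 5, 54]
[5, 5]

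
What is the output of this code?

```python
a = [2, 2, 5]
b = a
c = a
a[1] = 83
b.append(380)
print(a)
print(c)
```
[2, 83, 5, 380]
[2, 83, 5, 380]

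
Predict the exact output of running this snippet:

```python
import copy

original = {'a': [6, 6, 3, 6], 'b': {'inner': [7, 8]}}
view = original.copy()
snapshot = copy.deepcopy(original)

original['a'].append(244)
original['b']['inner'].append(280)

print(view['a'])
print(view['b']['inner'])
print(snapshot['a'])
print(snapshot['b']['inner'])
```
[6, 6, 3, 6, 244]
[7, 8, 280]
[6, 6, 3, 6]
[7, 8]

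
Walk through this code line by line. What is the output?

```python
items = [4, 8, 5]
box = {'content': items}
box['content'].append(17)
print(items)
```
[4, 8, 5, 17]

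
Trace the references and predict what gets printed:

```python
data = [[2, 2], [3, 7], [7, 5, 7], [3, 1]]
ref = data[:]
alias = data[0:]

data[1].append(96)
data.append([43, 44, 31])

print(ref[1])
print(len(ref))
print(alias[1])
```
[3, 7, 96]
4
[3, 7, 96]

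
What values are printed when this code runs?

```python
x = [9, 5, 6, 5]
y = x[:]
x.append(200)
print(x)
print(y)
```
[9, 5, 6, 5, 200]
[9, 5, 6, 5]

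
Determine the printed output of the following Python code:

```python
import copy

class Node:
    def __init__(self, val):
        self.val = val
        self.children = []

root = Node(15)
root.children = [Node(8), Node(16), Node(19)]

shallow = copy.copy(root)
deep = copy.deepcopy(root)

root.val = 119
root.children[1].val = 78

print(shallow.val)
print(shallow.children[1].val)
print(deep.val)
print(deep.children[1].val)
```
15
78
15
16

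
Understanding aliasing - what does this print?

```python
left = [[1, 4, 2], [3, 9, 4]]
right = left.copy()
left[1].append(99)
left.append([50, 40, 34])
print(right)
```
[[1, 4, 2], [3, 9, 4, 99]]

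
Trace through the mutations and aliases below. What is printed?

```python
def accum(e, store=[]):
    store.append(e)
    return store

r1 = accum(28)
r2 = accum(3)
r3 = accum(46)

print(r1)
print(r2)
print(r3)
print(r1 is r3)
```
[28, 3, 46]
[28, 3, 46]
[28, 3, 46]
True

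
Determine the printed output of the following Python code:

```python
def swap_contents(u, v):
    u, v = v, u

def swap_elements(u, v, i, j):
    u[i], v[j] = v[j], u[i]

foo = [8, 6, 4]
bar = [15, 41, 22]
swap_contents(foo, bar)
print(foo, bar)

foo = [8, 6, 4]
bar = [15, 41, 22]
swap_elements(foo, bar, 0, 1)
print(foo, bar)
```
[8, 6, 4] [15, 41, 22]
[41, 6, 4] [15, 8, 22]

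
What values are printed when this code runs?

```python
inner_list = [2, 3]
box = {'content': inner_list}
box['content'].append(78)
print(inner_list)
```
[2, 3, 78]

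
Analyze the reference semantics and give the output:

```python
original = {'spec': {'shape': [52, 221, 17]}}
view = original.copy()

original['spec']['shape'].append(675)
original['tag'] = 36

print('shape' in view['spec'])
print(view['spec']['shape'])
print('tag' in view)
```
True
[52, 221, 17, 675]
False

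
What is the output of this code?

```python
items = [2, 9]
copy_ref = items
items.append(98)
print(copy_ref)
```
[2, 9, 98]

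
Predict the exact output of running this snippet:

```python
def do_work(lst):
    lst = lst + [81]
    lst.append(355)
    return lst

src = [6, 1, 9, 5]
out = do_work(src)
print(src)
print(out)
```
[6, 1, 9, 5]
[6, 1, 9, 5, 81, 355]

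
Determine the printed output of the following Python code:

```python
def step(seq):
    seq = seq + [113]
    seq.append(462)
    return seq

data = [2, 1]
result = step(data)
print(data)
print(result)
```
[2, 1]
[2, 1, 113, 462]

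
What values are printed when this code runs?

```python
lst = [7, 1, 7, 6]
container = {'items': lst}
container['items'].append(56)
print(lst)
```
[7, 1, 7, 6, 56]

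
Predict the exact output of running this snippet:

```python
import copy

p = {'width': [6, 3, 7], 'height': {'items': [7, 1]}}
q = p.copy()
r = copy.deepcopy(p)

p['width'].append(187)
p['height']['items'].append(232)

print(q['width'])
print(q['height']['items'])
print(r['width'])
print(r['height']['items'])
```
[6, 3, 7, 187]
[7, 1, 232]
[6, 3, 7]
[7, 1]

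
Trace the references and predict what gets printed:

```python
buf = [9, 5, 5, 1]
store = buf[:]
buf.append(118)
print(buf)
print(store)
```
[9, 5, 5, 1, 118]
[9, 5, 5, 1]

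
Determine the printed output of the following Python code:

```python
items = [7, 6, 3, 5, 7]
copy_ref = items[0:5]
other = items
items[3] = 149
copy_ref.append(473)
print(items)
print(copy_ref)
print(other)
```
[7, 6, 3, 149, 7]
[7, 6, 3, 5, 7, 473]
[7, 6, 3, 149, 7]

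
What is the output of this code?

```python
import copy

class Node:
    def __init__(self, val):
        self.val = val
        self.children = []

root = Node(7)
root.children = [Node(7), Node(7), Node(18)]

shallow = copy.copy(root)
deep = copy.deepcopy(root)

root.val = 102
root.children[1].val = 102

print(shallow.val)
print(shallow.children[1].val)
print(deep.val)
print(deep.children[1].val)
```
7
102
7
7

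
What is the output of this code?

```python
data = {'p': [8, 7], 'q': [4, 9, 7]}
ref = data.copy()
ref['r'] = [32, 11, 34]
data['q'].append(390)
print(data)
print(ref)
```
{'p': [8, 7], 'q': [4, 9, 7, 390]}
{'p': [8, 7], 'q': [4, 9, 7, 390], 'r': [32, 11, 34]}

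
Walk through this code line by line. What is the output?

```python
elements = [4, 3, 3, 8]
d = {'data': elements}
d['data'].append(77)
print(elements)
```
[4, 3, 3, 8, 77]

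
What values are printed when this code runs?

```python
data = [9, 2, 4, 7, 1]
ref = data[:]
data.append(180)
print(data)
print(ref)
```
[9, 2, 4, 7, 1, 180]
[9, 2, 4, 7, 1]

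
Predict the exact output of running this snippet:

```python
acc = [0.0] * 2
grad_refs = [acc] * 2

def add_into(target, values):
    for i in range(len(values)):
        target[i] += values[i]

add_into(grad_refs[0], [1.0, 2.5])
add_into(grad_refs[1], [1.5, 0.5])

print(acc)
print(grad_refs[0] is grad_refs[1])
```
[2.5, 3.0]
True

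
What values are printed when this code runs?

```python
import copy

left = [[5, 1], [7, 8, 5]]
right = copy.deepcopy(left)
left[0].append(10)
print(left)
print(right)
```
[[5, 1, 10], [7, 8, 5]]
[[5, 1], [7, 8, 5]]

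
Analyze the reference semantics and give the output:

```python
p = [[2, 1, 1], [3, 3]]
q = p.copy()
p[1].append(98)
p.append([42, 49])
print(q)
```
[[2, 1, 1], [3, 3, 98]]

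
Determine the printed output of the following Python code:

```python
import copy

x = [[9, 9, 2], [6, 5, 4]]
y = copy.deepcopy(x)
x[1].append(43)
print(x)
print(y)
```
[[9, 9, 2], [6, 5, 4, 43]]
[[9, 9, 2], [6, 5, 4]]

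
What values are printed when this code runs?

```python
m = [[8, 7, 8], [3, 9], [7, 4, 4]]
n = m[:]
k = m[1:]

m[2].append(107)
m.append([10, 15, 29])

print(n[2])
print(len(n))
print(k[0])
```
[7, 4, 4, 107]
3
[3, 9]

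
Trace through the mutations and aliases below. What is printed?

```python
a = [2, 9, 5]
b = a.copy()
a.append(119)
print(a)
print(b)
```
[2, 9, 5, 119]
[2, 9, 5]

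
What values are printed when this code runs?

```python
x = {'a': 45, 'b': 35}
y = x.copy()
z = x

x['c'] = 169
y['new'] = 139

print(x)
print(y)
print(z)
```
{'a': 45, 'b': 35, 'c': 169}
{'a': 45, 'b': 35, 'new': 139}
{'a': 45, 'b': 35, 'c': 169}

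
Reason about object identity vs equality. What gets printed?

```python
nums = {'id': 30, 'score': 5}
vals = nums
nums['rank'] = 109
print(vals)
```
{'id': 30, 'score': 5, 'rank': 109}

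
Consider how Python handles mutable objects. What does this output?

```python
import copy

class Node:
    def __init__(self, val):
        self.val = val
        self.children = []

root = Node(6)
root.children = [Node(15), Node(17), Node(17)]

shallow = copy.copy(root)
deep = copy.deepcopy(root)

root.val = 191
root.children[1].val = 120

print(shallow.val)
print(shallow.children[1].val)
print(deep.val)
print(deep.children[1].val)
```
6
120
6
17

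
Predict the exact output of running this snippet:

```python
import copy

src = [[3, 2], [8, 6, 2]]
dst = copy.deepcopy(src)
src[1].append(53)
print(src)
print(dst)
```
[[3, 2], [8, 6, 2, 53]]
[[3, 2], [8, 6, 2]]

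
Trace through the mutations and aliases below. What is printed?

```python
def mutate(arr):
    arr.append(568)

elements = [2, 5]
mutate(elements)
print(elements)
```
[2, 5, 568]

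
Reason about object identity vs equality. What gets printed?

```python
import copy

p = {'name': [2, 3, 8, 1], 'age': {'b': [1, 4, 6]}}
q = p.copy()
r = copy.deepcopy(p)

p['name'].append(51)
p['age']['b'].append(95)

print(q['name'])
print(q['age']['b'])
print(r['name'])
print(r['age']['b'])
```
[2, 3, 8, 1, 51]
[1, 4, 6, 95]
[2, 3, 8, 1]
[1, 4, 6]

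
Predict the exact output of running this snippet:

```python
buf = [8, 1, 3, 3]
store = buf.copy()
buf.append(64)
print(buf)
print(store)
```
[8, 1, 3, 3, 64]
[8, 1, 3, 3]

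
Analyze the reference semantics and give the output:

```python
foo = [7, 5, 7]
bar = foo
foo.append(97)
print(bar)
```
[7, 5, 7, 97]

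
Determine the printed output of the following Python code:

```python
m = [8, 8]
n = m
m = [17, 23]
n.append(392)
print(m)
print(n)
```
[17, 23]
[8, 8, 392]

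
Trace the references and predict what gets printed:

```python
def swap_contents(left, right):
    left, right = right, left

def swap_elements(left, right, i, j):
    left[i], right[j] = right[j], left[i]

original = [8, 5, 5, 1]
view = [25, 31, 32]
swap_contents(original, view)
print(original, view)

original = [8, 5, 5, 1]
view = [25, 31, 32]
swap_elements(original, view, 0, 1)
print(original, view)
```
[8, 5, 5, 1] [25, 31, 32]
[31, 5, 5, 1] [25, 8, 32]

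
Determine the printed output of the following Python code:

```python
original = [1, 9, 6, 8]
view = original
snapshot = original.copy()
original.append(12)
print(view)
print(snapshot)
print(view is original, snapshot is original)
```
[1, 9, 6, 8, 12]
[1, 9, 6, 8]
True False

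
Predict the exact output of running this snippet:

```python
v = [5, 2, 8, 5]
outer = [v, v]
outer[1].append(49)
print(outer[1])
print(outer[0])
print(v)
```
[5, 2, 8, 5, 49]
[5, 2, 8, 5, 49]
[5, 2, 8, 5, 49]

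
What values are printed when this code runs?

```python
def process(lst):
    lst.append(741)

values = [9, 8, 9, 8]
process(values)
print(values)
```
[9, 8, 9, 8, 741]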